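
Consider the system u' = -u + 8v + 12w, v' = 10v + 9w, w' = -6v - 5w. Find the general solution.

u(t) = C_1e^(-t) - 2C_2e^(t), v(t) = C_2e^(t) + 3C_3e^(4t), w(t) = -C_2e^(t) - 2C_3e^(4t)

Coefficient matrix A = [[-1, 8, 12], [0, 10, 9], [0, -6, -5]].
det(A - λI) = 0 gives eigenvalues λ = -1, 1, 4.
For λ=-1: eigenvector (1,0,0).
For λ=1: eigenvector (-2,1,-1).
For λ=4: eigenvector (0,3,-2).
General solution: C_1e^(-t)(1,0,0) + C_2e^(t)(-2,1,-1) + C_3e^(4t)(0,3,-2).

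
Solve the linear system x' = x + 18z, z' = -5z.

x(t) = C_1e^(t) + 3C_2e^(-5t), z(t) = -C_2e^(-5t)

Coefficient matrix A = [[1, 18], [0, -5]].
Characteristic polynomial det(A - λI) = λ^2 + 4λ - 5 = 0.
Eigenvalues λ = 1, -5.
For λ=1: (A-λI) row 1 is [0, 18], so an eigenvector is (1, 0).
For λ=-5: (A-λI) row 1 is [6, 18], so an eigenvector is (3, -1).
General solution: C_1e^(t)(1,0) + C_2e^(-5t)(3,-1).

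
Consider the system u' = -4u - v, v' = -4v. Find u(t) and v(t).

u(t) = -C_1e^(-4t) - C_2te^(-4t) + 3C_2e^(-4t), v(t) = C_2e^(-4t)

Coefficient matrix A = [[-4, -1], [0, -4]].
Characteristic polynomial det(A - λI) = λ^2 + 8λ + 16 = 0.
Single eigenvalue λ = -4 with algebraic multiplicity 2.
Eigenvector v = (-1,0); generalized eigenvector w with (A-λI)w=v is (3,1).
General solution: e^(-4t)[C_1·v + C_2·(t·v + w)].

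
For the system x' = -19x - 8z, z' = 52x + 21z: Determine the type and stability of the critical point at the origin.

unstable spiral

A = [[-19,-8],[52,21]]; det(A-λI) = λ^2 - 2λ + 17.
λ = 1 ± 4i: positive real part.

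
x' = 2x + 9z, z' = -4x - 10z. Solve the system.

x(t) = 3c_1e^(-4t) + 3c_2te^(-4t) + 2c_2e^(-4t), z(t) = -2c_1e^(-4t) - 2c_2te^(-4t) - c_2e^(-4t)

Coefficient matrix A = [[2, 9], [-4, -10]].
Characteristic polynomial det(A - λI) = λ^2 + 8λ + 16 = 0.
Single eigenvalue λ = -4 with algebraic multiplicity 2.
Eigenvector v = (3,-2); generalized eigenvector w with (A-λI)w=v is (2,-1).
General solution: e^(-4t)[c_1·v + c_2·(t·v + w)].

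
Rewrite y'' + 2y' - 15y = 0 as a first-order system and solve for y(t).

Let x_1 = y, x_2 = y'. Then x_1' = x_2 and x_2' = 15x_1 - 2x_2.
A = [[0,1],[15,-2]]; det(A-λI) = λ^2 + 2λ - 15.
Eigenvalues λ = 3, -5 with eigenvectors (1,3), (1,-5).

y(t) = c_1e^(3t) + c_2e^(-5t)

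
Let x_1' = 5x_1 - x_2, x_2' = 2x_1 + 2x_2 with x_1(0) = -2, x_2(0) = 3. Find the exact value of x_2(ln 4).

A = [[5,-1],[2,2]]; eigenvalues λ = 3, 4.
Eigenvectors: (-1,-2) for λ=3, (-1,-1) for λ=4.
From the initial condition, c_1 = -5, c_2 = 7.
x_2(ln 4) = (-5)(4^3)(-2) + (7)(4^4)(-1) = -1152.

-1152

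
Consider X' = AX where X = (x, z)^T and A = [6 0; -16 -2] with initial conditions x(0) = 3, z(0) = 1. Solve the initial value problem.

x(t) = 3e^(6t), z(t) = -6e^(6t) + 7e^(-2t)

Coefficient matrix A = [[6, 0], [-16, -2]].
Characteristic polynomial det(A - λI) = λ^2 - 4λ - 12 = 0.
Eigenvalues λ = -2, 6.
For λ=-2: (A-λI) row 1 is [8, 0], so an eigenvector is (0, -1).
For λ=6: (A-λI) row 2 is [-16, -8], so an eigenvector is (-1, 2).
General solution: C_1e^(-2t)(0,-1) + C_2e^(6t)(-1,2).
Applying x(0)=3, z(0)=1 gives C_1=-7, C_2=-3.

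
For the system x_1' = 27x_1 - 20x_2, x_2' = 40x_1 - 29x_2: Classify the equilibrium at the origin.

A = [[27,-20],[40,-29]]; det(A-λI) = λ^2 + 2λ + 17.
λ = -1 ± 4i: negative real part.

stable spiral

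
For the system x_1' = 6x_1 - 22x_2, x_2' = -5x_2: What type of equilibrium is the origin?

A = [[6,-22],[0,-5]]; det(A-λI) = λ^2 - λ - 30.
λ = -5, 6: opposite signs.

saddle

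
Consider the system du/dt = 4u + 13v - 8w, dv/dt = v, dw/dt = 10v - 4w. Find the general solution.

Coefficient matrix A = [[4, 13, -8], [0, 1, 0], [0, 10, -4]].
det(A - λI) = 0 gives eigenvalues λ = 4, 1, -4.
For λ=4: eigenvector (1,0,0).
For λ=1: eigenvector (1,1,2).
For λ=-4: eigenvector (1,0,1).
General solution: c_1e^(4t)(1,0,0) + c_2e^(t)(1,1,2) + c_3e^(-4t)(1,0,1).

u(t) = c_1e^(4t) + c_2e^(t) + c_3e^(-4t), v(t) = c_2e^(t), w(t) = 2c_2e^(t) + c_3e^(-4t)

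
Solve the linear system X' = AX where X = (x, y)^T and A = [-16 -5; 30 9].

Coefficient matrix A = [[-16, -5], [30, 9]].
Characteristic polynomial det(A - λI) = λ^2 + 7λ + 6 = 0.
Eigenvalues λ = -1, -6.
For λ=-1: (A-λI) row 1 is [-15, -5], so an eigenvector is (1, -3).
For λ=-6: (A-λI) row 1 is [-10, -5], so an eigenvector is (-1, 2).
General solution: K_1e^(-t)(1,-3) + K_2e^(-6t)(-1,2).

x(t) = K_1e^(-t) - K_2e^(-6t), y(t) = -3K_1e^(-t) + 2K_2e^(-6t)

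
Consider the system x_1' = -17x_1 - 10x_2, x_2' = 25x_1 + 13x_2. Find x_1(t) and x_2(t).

x_1(t) = K_1e^(-2t)sin(5t) + K_1e^(-2t)cos(5t) + K_2e^(-2t)sin(5t) - K_2e^(-2t)cos(5t), x_2(t) = -K_1e^(-2t)sin(5t) - 2K_1e^(-2t)cos(5t) - 2K_2e^(-2t)sin(5t) + K_2e^(-2t)cos(5t)

Coefficient matrix A = [[-17, -10], [25, 13]].
Characteristic polynomial det(A - λI) = λ^2 + 4λ + 29 = 0.
Eigenvalues λ = -2 ± 5i (complex conjugate pair).
For λ=-2+5i: an eigenvector is (1,-2) - i(1,-1) = (1 - i, -2 + i).
A real fundamental pair from Re and Im of e^((-2+5i)t)v: X_1 = e^(-2t)(cos(5t)·(1,-2) + sin(5t)·(1,-1)), X_2 = e^(-2t)(sin(5t)·(1,-2) - cos(5t)·(1,-1)).
General solution: K_1X_1 + K_2X_2.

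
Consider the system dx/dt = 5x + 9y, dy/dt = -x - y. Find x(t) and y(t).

Coefficient matrix A = [[5, 9], [-1, -1]].
Characteristic polynomial det(A - λI) = λ^2 - 4λ + 4 = 0.
Single eigenvalue λ = 2 with algebraic multiplicity 2.
Eigenvector v = (-3,1); generalized eigenvector w with (A-λI)w=v is (-1,0).
General solution: e^(2t)[c_1·v + c_2·(t·v + w)].

x(t) = -3c_1e^(2t) - 3c_2te^(2t) - c_2e^(2t), y(t) = c_1e^(2t) + c_2te^(2t)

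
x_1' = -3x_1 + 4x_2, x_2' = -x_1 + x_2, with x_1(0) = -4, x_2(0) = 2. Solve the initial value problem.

x_1(t) = 16te^(-t) - 4e^(-t), x_2(t) = 8te^(-t) + 2e^(-t)

Coefficient matrix A = [[-3, 4], [-1, 1]].
Characteristic polynomial det(A - λI) = λ^2 + 2λ + 1 = 0.
Single eigenvalue λ = -1 with algebraic multiplicity 2.
Eigenvector v = (2,1); generalized eigenvector w with (A-λI)w=v is (-3,-1).
General solution: e^(-t)[c_1·v + c_2·(t·v + w)].
Applying x_1(0)=-4, x_2(0)=2 gives c_1=10, c_2=8.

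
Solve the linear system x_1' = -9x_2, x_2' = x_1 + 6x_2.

Coefficient matrix A = [[0, -9], [1, 6]].
Characteristic polynomial det(A - λI) = λ^2 - 6λ + 9 = 0.
Single eigenvalue λ = 3 with algebraic multiplicity 2.
Eigenvector v = (-3,1); generalized eigenvector w with (A-λI)w=v is (1,0).
General solution: e^(3t)[C_1·v + C_2·(t·v + w)].

x_1(t) = -3C_1e^(3t) - 3C_2te^(3t) + C_2e^(3t), x_2(t) = C_1e^(3t) + C_2te^(3t)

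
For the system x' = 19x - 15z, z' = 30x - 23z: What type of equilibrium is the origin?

stable spiral

A = [[19,-15],[30,-23]]; det(A-λI) = λ^2 + 4λ + 13.
λ = -2 ± 3i: negative real part.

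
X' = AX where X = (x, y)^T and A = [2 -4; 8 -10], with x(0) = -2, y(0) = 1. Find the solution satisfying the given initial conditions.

Coefficient matrix A = [[2, -4], [8, -10]].
Characteristic polynomial det(A - λI) = λ^2 + 8λ + 12 = 0.
Eigenvalues λ = -2, -6.
For λ=-2: (A-λI) row 1 is [4, -4], so an eigenvector is (-1, -1).
For λ=-6: (A-λI) row 1 is [8, -4], so an eigenvector is (-1, -2).
General solution: C_1e^(-2t)(-1,-1) + C_2e^(-6t)(-1,-2).
Applying x(0)=-2, y(0)=1 gives C_1=5, C_2=-3.

x(t) = -5e^(-2t) + 3e^(-6t), y(t) = -5e^(-2t) + 6e^(-6t)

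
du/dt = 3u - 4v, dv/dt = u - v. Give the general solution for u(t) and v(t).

u(t) = 2K_1e^(t) + 2K_2te^(t) - K_2e^(t), v(t) = K_1e^(t) + K_2te^(t) - K_2e^(t)

Coefficient matrix A = [[3, -4], [1, -1]].
Characteristic polynomial det(A - λI) = λ^2 - 2λ + 1 = 0.
Single eigenvalue λ = 1 with algebraic multiplicity 2.
Eigenvector v = (2,1); generalized eigenvector w with (A-λI)w=v is (-1,-1).
General solution: e^(t)[K_1·v + K_2·(t·v + w)].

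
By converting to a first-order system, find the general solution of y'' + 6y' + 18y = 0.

Let x_1 = y, x_2 = y'. Then x_1' = x_2 and x_2' = -18x_1 - 6x_2.
A = [[0,1],[-18,-6]]; det(A-λI) = λ^2 + 6λ + 18.
Eigenvalues λ = -3 ± 3i.

y(t) = C_1e^(-3t)cos(3t) + C_2e^(-3t)sin(3t)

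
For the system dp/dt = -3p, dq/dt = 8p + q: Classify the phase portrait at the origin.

saddle

A = [[-3,0],[8,1]]; det(A-λI) = λ^2 + 2λ - 3.
λ = 1, -3: opposite signs.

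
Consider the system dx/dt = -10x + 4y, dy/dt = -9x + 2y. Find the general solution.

x(t) = -2c_1e^(-4t) - 2c_2te^(-4t) - c_2e^(-4t), y(t) = -3c_1e^(-4t) - 3c_2te^(-4t) - 2c_2e^(-4t)

Coefficient matrix A = [[-10, 4], [-9, 2]].
Characteristic polynomial det(A - λI) = λ^2 + 8λ + 16 = 0.
Single eigenvalue λ = -4 with algebraic multiplicity 2.
Eigenvector v = (-2,-3); generalized eigenvector w with (A-λI)w=v is (-1,-2).
General solution: e^(-4t)[c_1·v + c_2·(t·v + w)].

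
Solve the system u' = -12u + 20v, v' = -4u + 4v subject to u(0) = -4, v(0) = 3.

Coefficient matrix A = [[-12, 20], [-4, 4]].
Characteristic polynomial det(A - λI) = λ^2 + 8λ + 32 = 0.
Eigenvalues λ = -4 ± 4i (complex conjugate pair).
For λ=-4+4i: an eigenvector is (1,0) - i(-2,-1) = (1 + 2i, 0 + i).
A real fundamental pair from Re and Im of e^((-4+4i)t)v: X_1 = e^(-4t)(cos(4t)·(1,0) + sin(4t)·(-2,-1)), X_2 = e^(-4t)(sin(4t)·(1,0) - cos(4t)·(-2,-1)).
General solution: C_1X_1 + C_2X_2.
Applying u(0)=-4, v(0)=3 gives C_1=-10, C_2=3.

u(t) = 23e^(-4t)sin(4t) - 4e^(-4t)cos(4t), v(t) = 10e^(-4t)sin(4t) + 3e^(-4t)cos(4t)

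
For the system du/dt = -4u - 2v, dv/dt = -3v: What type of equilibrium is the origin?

A = [[-4,-2],[0,-3]]; det(A-λI) = λ^2 + 7λ + 12.
λ = -4, -3: both negative.

stable node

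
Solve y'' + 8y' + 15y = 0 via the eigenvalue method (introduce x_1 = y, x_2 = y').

Let x_1 = y, x_2 = y'. Then x_1' = x_2 and x_2' = -15x_1 - 8x_2.
A = [[0,1],[-15,-8]]; det(A-λI) = λ^2 + 8λ + 15.
Eigenvalues λ = -3, -5 with eigenvectors (1,-3), (1,-5).

y(t) = K_1e^(-3t) + K_2e^(-5t)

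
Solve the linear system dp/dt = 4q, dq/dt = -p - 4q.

Coefficient matrix A = [[0, 4], [-1, -4]].
Characteristic polynomial det(A - λI) = λ^2 + 4λ + 4 = 0.
Single eigenvalue λ = -2 with algebraic multiplicity 2.
Eigenvector v = (2,-1); generalized eigenvector w with (A-λI)w=v is (-3,2).
General solution: e^(-2t)[c_1·v + c_2·(t·v + w)].

p(t) = 2c_1e^(-2t) + 2c_2te^(-2t) - 3c_2e^(-2t), q(t) = -c_1e^(-2t) - c_2te^(-2t) + 2c_2e^(-2t)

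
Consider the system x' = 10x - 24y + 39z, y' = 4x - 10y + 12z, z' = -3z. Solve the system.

Coefficient matrix A = [[10, -24, 39], [4, -10, 12], [0, 0, -3]].
det(A - λI) = 0 gives eigenvalues λ = 2, -2, -3.
For λ=2: eigenvector (3,1,0).
For λ=-2: eigenvector (2,1,0).
For λ=-3: eigenvector (-3,0,1).
General solution: K_1e^(2t)(3,1,0) + K_2e^(-2t)(2,1,0) + K_3e^(-3t)(-3,0,1).

x(t) = 3K_1e^(2t) + 2K_2e^(-2t) - 3K_3e^(-3t), y(t) = K_1e^(2t) + K_2e^(-2t), z(t) = K_3e^(-3t)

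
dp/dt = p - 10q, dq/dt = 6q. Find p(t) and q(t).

Coefficient matrix A = [[1, -10], [0, 6]].
Characteristic polynomial det(A - λI) = λ^2 - 7λ + 6 = 0.
Eigenvalues λ = 1, 6.
For λ=1: (A-λI) row 1 is [0, -10], so an eigenvector is (1, 0).
For λ=6: (A-λI) row 1 is [-5, -10], so an eigenvector is (-2, 1).
General solution: c_1e^(t)(1,0) + c_2e^(6t)(-2,1).

p(t) = c_1e^(t) - 2c_2e^(6t), q(t) = c_2e^(6t)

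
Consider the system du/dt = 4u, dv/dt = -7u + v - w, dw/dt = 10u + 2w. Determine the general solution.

u(t) = c_3e^(4t), v(t) = -c_1e^(2t) + c_2e^(t) - 4c_3e^(4t), w(t) = c_1e^(2t) + 5c_3e^(4t)

Coefficient matrix A = [[4, 0, 0], [-7, 1, -1], [10, 0, 2]].
det(A - λI) = 0 gives eigenvalues λ = 2, 1, 4.
For λ=2: eigenvector (0,-1,1).
For λ=1: eigenvector (0,1,0).
For λ=4: eigenvector (1,-4,5).
General solution: c_1e^(2t)(0,-1,1) + c_2e^(t)(0,1,0) + c_3e^(4t)(1,-4,5).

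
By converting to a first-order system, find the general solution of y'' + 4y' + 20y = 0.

y(t) = K_1e^(-2t)cos(4t) + K_2e^(-2t)sin(4t)

Let x_1 = y, x_2 = y'. Then x_1' = x_2 and x_2' = -20x_1 - 4x_2.
A = [[0,1],[-20,-4]]; det(A-λI) = λ^2 + 4λ + 20.
Eigenvalues λ = -2 ± 4i.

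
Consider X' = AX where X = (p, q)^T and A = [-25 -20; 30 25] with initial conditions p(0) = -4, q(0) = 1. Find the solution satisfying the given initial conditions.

p(t) = 6e^(5t) - 10e^(-5t), q(t) = -9e^(5t) + 10e^(-5t)

Coefficient matrix A = [[-25, -20], [30, 25]].
Characteristic polynomial det(A - λI) = λ^2 - 25 = 0.
Eigenvalues λ = -5, 5.
For λ=-5: (A-λI) row 1 is [-20, -20], so an eigenvector is (1, -1).
For λ=5: (A-λI) row 1 is [-30, -20], so an eigenvector is (2, -3).
General solution: C_1e^(-5t)(1,-1) + C_2e^(5t)(2,-3).
Applying p(0)=-4, q(0)=1 gives C_1=-10, C_2=3.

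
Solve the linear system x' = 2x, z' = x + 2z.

x(t) = -c_2e^(2t), z(t) = -c_1e^(2t) - c_2te^(2t) + 2c_2e^(2t)

Coefficient matrix A = [[2, 0], [1, 2]].
Characteristic polynomial det(A - λI) = λ^2 - 4λ + 4 = 0.
Single eigenvalue λ = 2 with algebraic multiplicity 2.
Eigenvector v = (0,-1); generalized eigenvector w with (A-λI)w=v is (-1,2).
General solution: e^(2t)[c_1·v + c_2·(t·v + w)].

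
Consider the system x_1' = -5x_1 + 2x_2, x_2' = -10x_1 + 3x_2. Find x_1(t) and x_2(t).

Coefficient matrix A = [[-5, 2], [-10, 3]].
Characteristic polynomial det(A - λI) = λ^2 + 2λ + 5 = 0.
Eigenvalues λ = -1 ± 2i (complex conjugate pair).
For λ=-1+2i: an eigenvector is (0,-1) - i(-1,-2) = (0 + i, -1 + 2i).
A real fundamental pair from Re and Im of e^((-1+2i)t)v: X_1 = e^(-t)(cos(2t)·(0,-1) + sin(2t)·(-1,-2)), X_2 = e^(-t)(sin(2t)·(0,-1) - cos(2t)·(-1,-2)).
General solution: C_1X_1 + C_2X_2.

x_1(t) = -C_1e^(-t)sin(2t) + C_2e^(-t)cos(2t), x_2(t) = -2C_1e^(-t)sin(2t) - C_1e^(-t)cos(2t) - C_2e^(-t)sin(2t) + 2C_2e^(-t)cos(2t)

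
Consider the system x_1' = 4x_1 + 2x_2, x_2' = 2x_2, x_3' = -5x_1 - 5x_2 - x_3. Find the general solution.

Coefficient matrix A = [[4, 2, 0], [0, 2, 0], [-5, -5, -1]].
det(A - λI) = 0 gives eigenvalues λ = 4, -1, 2.
For λ=4: eigenvector (1,0,-1).
For λ=-1: eigenvector (0,0,1).
For λ=2: eigenvector (-1,1,0).
General solution: C_1e^(4t)(1,0,-1) + C_2e^(-t)(0,0,1) + C_3e^(2t)(-1,1,0).

x_1(t) = C_1e^(4t) - C_3e^(2t), x_2(t) = C_3e^(2t), x_3(t) = -C_1e^(4t) + C_2e^(-t)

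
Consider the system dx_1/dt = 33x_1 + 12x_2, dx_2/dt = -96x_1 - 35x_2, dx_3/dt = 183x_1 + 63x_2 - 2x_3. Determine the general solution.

Coefficient matrix A = [[33, 12, 0], [-96, -35, 0], [183, 63, -2]].
det(A - λI) = 0 gives eigenvalues λ = 1, -3, -2.
For λ=1: eigenvector (3,-8,15).
For λ=-3: eigenvector (-1,3,-6).
For λ=-2: eigenvector (0,0,1).
General solution: K_1e^(t)(3,-8,15) + K_2e^(-3t)(-1,3,-6) + K_3e^(-2t)(0,0,1).

x_1(t) = 3K_1e^(t) - K_2e^(-3t), x_2(t) = -8K_1e^(t) + 3K_2e^(-3t), x_3(t) = 15K_1e^(t) - 6K_2e^(-3t) + K_3e^(-2t)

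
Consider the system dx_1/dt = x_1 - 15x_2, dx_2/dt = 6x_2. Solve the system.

x_1(t) = -c_1e^(t) - 3c_2e^(6t), x_2(t) = c_2e^(6t)

Coefficient matrix A = [[1, -15], [0, 6]].
Characteristic polynomial det(A - λI) = λ^2 - 7λ + 6 = 0.
Eigenvalues λ = 1, 6.
For λ=1: (A-λI) row 1 is [0, -15], so an eigenvector is (-1, 0).
For λ=6: (A-λI) row 1 is [-5, -15], so an eigenvector is (-3, 1).
General solution: c_1e^(t)(-1,0) + c_2e^(6t)(-3,1).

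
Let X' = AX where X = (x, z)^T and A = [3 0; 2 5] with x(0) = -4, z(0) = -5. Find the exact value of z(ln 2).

A = [[3,0],[2,5]]; eigenvalues λ = 3, 5.
Eigenvectors: (1,-1) for λ=3, (0,1) for λ=5.
From the initial condition, c_1 = -4, c_2 = -9.
z(ln 2) = (-4)(2^3)(-1) + (-9)(2^5)(1) = -256.

-256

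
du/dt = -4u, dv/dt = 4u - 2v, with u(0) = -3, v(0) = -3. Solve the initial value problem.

u(t) = -3e^(-4t), v(t) = -9e^(-2t) + 6e^(-4t)

Coefficient matrix A = [[-4, 0], [4, -2]].
Characteristic polynomial det(A - λI) = λ^2 + 6λ + 8 = 0.
Eigenvalues λ = -4, -2.
For λ=-4: (A-λI) row 2 is [4, 2], so an eigenvector is (1, -2).
For λ=-2: (A-λI) row 1 is [-2, 0], so an eigenvector is (0, -1).
General solution: K_1e^(-4t)(1,-2) + K_2e^(-2t)(0,-1).
Applying u(0)=-3, v(0)=-3 gives K_1=-3, K_2=9.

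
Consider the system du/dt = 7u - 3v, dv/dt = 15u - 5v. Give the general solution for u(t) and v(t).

u(t) = -C_1e^(t)sin(3t) + C_2e^(t)cos(3t), v(t) = -2C_1e^(t)sin(3t) + C_1e^(t)cos(3t) + C_2e^(t)sin(3t) + 2C_2e^(t)cos(3t)

Coefficient matrix A = [[7, -3], [15, -5]].
Characteristic polynomial det(A - λI) = λ^2 - 2λ + 10 = 0.
Eigenvalues λ = 1 ± 3i (complex conjugate pair).
For λ=1+3i: an eigenvector is (0,1) - i(-1,-2) = (0 + i, 1 + 2i).
A real fundamental pair from Re and Im of e^((1+3i)t)v: X_1 = e^(t)(cos(3t)·(0,1) + sin(3t)·(-1,-2)), X_2 = e^(t)(sin(3t)·(0,1) - cos(3t)·(-1,-2)).
General solution: C_1X_1 + C_2X_2.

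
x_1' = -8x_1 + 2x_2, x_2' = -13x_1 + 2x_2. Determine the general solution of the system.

Coefficient matrix A = [[-8, 2], [-13, 2]].
Characteristic polynomial det(A - λI) = λ^2 + 6λ + 10 = 0.
Eigenvalues λ = -3 ± i (complex conjugate pair).
For λ=-3+i: an eigenvector is (1,3) - i(1,2) = (1 - i, 3 - 2i).
A real fundamental pair from Re and Im of e^((-3+i)t)v: X_1 = e^(-3t)(cos(t)·(1,3) + sin(t)·(1,2)), X_2 = e^(-3t)(sin(t)·(1,3) - cos(t)·(1,2)).
General solution: K_1X_1 + K_2X_2.

x_1(t) = K_1e^(-3t)sin(t) + K_1e^(-3t)cos(t) + K_2e^(-3t)sin(t) - K_2e^(-3t)cos(t), x_2(t) = 2K_1e^(-3t)sin(t) + 3K_1e^(-3t)cos(t) + 3K_2e^(-3t)sin(t) - 2K_2e^(-3t)cos(t)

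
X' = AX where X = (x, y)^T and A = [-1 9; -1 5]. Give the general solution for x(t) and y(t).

x(t) = -3C_1e^(2t) - 3C_2te^(2t) - 2C_2e^(2t), y(t) = -C_1e^(2t) - C_2te^(2t) - C_2e^(2t)

Coefficient matrix A = [[-1, 9], [-1, 5]].
Characteristic polynomial det(A - λI) = λ^2 - 4λ + 4 = 0.
Single eigenvalue λ = 2 with algebraic multiplicity 2.
Eigenvector v = (-3,-1); generalized eigenvector w with (A-λI)w=v is (-2,-1).
General solution: e^(2t)[C_1·v + C_2·(t·v + w)].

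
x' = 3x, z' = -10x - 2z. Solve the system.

x(t) = C_1e^(3t), z(t) = -2C_1e^(3t) + C_2e^(-2t)

Coefficient matrix A = [[3, 0], [-10, -2]].
Characteristic polynomial det(A - λI) = λ^2 - λ - 6 = 0.
Eigenvalues λ = 3, -2.
For λ=3: (A-λI) row 2 is [-10, -5], so an eigenvector is (1, -2).
For λ=-2: (A-λI) row 1 is [5, 0], so an eigenvector is (0, 1).
General solution: C_1e^(3t)(1,-2) + C_2e^(-2t)(0,1).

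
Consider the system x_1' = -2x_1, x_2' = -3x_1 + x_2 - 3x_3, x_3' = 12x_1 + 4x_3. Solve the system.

Coefficient matrix A = [[-2, 0, 0], [-3, 1, -3], [12, 0, 4]].
det(A - λI) = 0 gives eigenvalues λ = 1, -2, 4.
For λ=1: eigenvector (0,1,0).
For λ=-2: eigenvector (-1,1,2).
For λ=4: eigenvector (0,-1,1).
General solution: C_1e^(t)(0,1,0) + C_2e^(-2t)(-1,1,2) + C_3e^(4t)(0,-1,1).

x_1(t) = -C_2e^(-2t), x_2(t) = C_1e^(t) + C_2e^(-2t) - C_3e^(4t), x_3(t) = 2C_2e^(-2t) + C_3e^(4t)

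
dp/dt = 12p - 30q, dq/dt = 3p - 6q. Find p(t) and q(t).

Coefficient matrix A = [[12, -30], [3, -6]].
Characteristic polynomial det(A - λI) = λ^2 - 6λ + 18 = 0.
Eigenvalues λ = 3 ± 3i (complex conjugate pair).
For λ=3+3i: an eigenvector is (-3,-1) - i(1,0) = (-3 - i, -1).
A real fundamental pair from Re and Im of e^((3+3i)t)v: X_1 = e^(3t)(cos(3t)·(-3,-1) + sin(3t)·(1,0)), X_2 = e^(3t)(sin(3t)·(-3,-1) - cos(3t)·(1,0)).
General solution: c_1X_1 + c_2X_2.

p(t) = c_1e^(3t)sin(3t) - 3c_1e^(3t)cos(3t) - 3c_2e^(3t)sin(3t) - c_2e^(3t)cos(3t), q(t) = -c_1e^(3t)cos(3t) - c_2e^(3t)sin(3t)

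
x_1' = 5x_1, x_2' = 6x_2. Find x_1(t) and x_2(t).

Coefficient matrix A = [[5, 0], [0, 6]].
Characteristic polynomial det(A - λI) = λ^2 - 11λ + 30 = 0.
Eigenvalues λ = 6, 5.
For λ=6: (A-λI) row 1 is [-1, 0], so an eigenvector is (0, 1).
For λ=5: (A-λI) row 2 is [0, 1], so an eigenvector is (-1, 0).
General solution: c_1e^(6t)(0,1) + c_2e^(5t)(-1,0).

x_1(t) = -c_2e^(5t), x_2(t) = c_1e^(6t)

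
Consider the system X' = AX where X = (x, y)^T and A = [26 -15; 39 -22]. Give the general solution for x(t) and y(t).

Coefficient matrix A = [[26, -15], [39, -22]].
Characteristic polynomial det(A - λI) = λ^2 - 4λ + 13 = 0.
Eigenvalues λ = 2 ± 3i (complex conjugate pair).
For λ=2+3i: an eigenvector is (1,2) - i(-2,-3) = (1 + 2i, 2 + 3i).
A real fundamental pair from Re and Im of e^((2+3i)t)v: X_1 = e^(2t)(cos(3t)·(1,2) + sin(3t)·(-2,-3)), X_2 = e^(2t)(sin(3t)·(1,2) - cos(3t)·(-2,-3)).
General solution: K_1X_1 + K_2X_2.

x(t) = -2K_1e^(2t)sin(3t) + K_1e^(2t)cos(3t) + K_2e^(2t)sin(3t) + 2K_2e^(2t)cos(3t), y(t) = -3K_1e^(2t)sin(3t) + 2K_1e^(2t)cos(3t) + 2K_2e^(2t)sin(3t) + 3K_2e^(2t)cos(3t)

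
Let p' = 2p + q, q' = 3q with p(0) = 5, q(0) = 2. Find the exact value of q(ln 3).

54

A = [[2,1],[0,3]]; eigenvalues λ = 2, 3.
Eigenvectors: (1,0) for λ=2, (-1,-1) for λ=3.
From the initial condition, c_1 = 3, c_2 = -2.
q(ln 3) = (3)(3^2)(0) + (-2)(3^3)(-1) = 54.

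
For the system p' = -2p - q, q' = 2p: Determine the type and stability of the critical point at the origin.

A = [[-2,-1],[2,0]]; det(A-λI) = λ^2 + 2λ + 2.
λ = -1 ± i: negative real part.

stable spiral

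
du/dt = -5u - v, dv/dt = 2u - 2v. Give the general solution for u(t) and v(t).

Coefficient matrix A = [[-5, -1], [2, -2]].
Characteristic polynomial det(A - λI) = λ^2 + 7λ + 12 = 0.
Eigenvalues λ = -3, -4.
For λ=-3: (A-λI) row 1 is [-2, -1], so an eigenvector is (-1, 2).
For λ=-4: (A-λI) row 1 is [-1, -1], so an eigenvector is (-1, 1).
General solution: K_1e^(-3t)(-1,2) + K_2e^(-4t)(-1,1).

u(t) = -K_1e^(-3t) - K_2e^(-4t), v(t) = 2K_1e^(-3t) + K_2e^(-4t)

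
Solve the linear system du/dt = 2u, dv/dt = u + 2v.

u(t) = C_2e^(2t), v(t) = C_1e^(2t) + C_2te^(2t) - 3C_2e^(2t)

Coefficient matrix A = [[2, 0], [1, 2]].
Characteristic polynomial det(A - λI) = λ^2 - 4λ + 4 = 0.
Single eigenvalue λ = 2 with algebraic multiplicity 2.
Eigenvector v = (0,1); generalized eigenvector w with (A-λI)w=v is (1,-3).
General solution: e^(2t)[C_1·v + C_2·(t·v + w)].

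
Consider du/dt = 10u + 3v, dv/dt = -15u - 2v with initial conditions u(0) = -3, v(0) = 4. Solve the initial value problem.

Coefficient matrix A = [[10, 3], [-15, -2]].
Characteristic polynomial det(A - λI) = λ^2 - 8λ + 25 = 0.
Eigenvalues λ = 4 ± 3i (complex conjugate pair).
For λ=4+3i: an eigenvector is (0,-1) - i(-1,2) = (0 + i, -1 - 2i).
A real fundamental pair from Re and Im of e^((4+3i)t)v: X_1 = e^(4t)(cos(3t)·(0,-1) + sin(3t)·(-1,2)), X_2 = e^(4t)(sin(3t)·(0,-1) - cos(3t)·(-1,2)).
General solution: C_1X_1 + C_2X_2.
Applying u(0)=-3, v(0)=4 gives C_1=2, C_2=-3.

u(t) = -2e^(4t)sin(3t) - 3e^(4t)cos(3t), v(t) = 7e^(4t)sin(3t) + 4e^(4t)cos(3t)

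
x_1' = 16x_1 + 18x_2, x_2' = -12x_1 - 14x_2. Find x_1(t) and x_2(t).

Coefficient matrix A = [[16, 18], [-12, -14]].
Characteristic polynomial det(A - λI) = λ^2 - 2λ - 8 = 0.
Eigenvalues λ = 4, -2.
For λ=4: (A-λI) row 1 is [12, 18], so an eigenvector is (-3, 2).
For λ=-2: (A-λI) row 1 is [18, 18], so an eigenvector is (1, -1).
General solution: c_1e^(4t)(-3,2) + c_2e^(-2t)(1,-1).

x_1(t) = -3c_1e^(4t) + c_2e^(-2t), x_2(t) = 2c_1e^(4t) - c_2e^(-2t)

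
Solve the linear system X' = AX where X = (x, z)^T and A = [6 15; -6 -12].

x(t) = 2c_1e^(-3t)sin(3t) - c_1e^(-3t)cos(3t) - c_2e^(-3t)sin(3t) - 2c_2e^(-3t)cos(3t), z(t) = -c_1e^(-3t)sin(3t) + c_1e^(-3t)cos(3t) + c_2e^(-3t)sin(3t) + c_2e^(-3t)cos(3t)

Coefficient matrix A = [[6, 15], [-6, -12]].
Characteristic polynomial det(A - λI) = λ^2 + 6λ + 18 = 0.
Eigenvalues λ = -3 ± 3i (complex conjugate pair).
For λ=-3+3i: an eigenvector is (-1,1) - i(2,-1) = (-1 - 2i, 1 + i).
A real fundamental pair from Re and Im of e^((-3+3i)t)v: X_1 = e^(-3t)(cos(3t)·(-1,1) + sin(3t)·(2,-1)), X_2 = e^(-3t)(sin(3t)·(-1,1) - cos(3t)·(2,-1)).
General solution: c_1X_1 + c_2X_2.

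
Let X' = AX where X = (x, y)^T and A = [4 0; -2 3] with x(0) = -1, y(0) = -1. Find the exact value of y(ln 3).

A = [[4,0],[-2,3]]; eigenvalues λ = 4, 3.
Eigenvectors: (1,-2) for λ=4, (0,1) for λ=3.
From the initial condition, c_1 = -1, c_2 = -3.
y(ln 3) = (-1)(3^4)(-2) + (-3)(3^3)(1) = 81.

81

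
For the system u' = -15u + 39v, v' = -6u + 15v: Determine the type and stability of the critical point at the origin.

center

A = [[-15,39],[-6,15]]; det(A-λI) = λ^2 + 9.
λ = 0 ± 3i: zero real part.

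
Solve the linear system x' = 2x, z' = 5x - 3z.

Coefficient matrix A = [[2, 0], [5, -3]].
Characteristic polynomial det(A - λI) = λ^2 + λ - 6 = 0.
Eigenvalues λ = 2, -3.
For λ=2: (A-λI) row 2 is [5, -5], so an eigenvector is (1, 1).
For λ=-3: (A-λI) row 1 is [5, 0], so an eigenvector is (0, -1).
General solution: c_1e^(2t)(1,1) + c_2e^(-3t)(0,-1).

x(t) = c_1e^(2t), z(t) = c_1e^(2t) - c_2e^(-3t)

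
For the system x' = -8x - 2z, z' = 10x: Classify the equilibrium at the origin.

A = [[-8,-2],[10,0]]; det(A-λI) = λ^2 + 8λ + 20.
λ = -4 ± 2i: negative real part.

stable spiral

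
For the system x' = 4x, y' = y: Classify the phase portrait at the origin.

A = [[4,0],[0,1]]; det(A-λI) = λ^2 - 5λ + 4.
λ = 1, 4: both positive.

unstable node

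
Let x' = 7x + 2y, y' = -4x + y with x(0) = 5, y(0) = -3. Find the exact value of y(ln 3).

A = [[7,2],[-4,1]]; eigenvalues λ = 5, 3.
Eigenvectors: (-1,1) for λ=5, (-1,2) for λ=3.
From the initial condition, c_1 = -7, c_2 = 2.
y(ln 3) = (-7)(3^5)(1) + (2)(3^3)(2) = -1593.

-1593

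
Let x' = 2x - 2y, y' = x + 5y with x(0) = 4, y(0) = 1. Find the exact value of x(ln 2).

-16

A = [[2,-2],[1,5]]; eigenvalues λ = 4, 3.
Eigenvectors: (-1,1) for λ=4, (2,-1) for λ=3.
From the initial condition, c_1 = 6, c_2 = 5.
x(ln 2) = (6)(2^4)(-1) + (5)(2^3)(2) = -16.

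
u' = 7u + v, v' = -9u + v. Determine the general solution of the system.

u(t) = K_1e^(4t) + K_2te^(4t) + K_2e^(4t), v(t) = -3K_1e^(4t) - 3K_2te^(4t) - 2K_2e^(4t)

Coefficient matrix A = [[7, 1], [-9, 1]].
Characteristic polynomial det(A - λI) = λ^2 - 8λ + 16 = 0.
Single eigenvalue λ = 4 with algebraic multiplicity 2.
Eigenvector v = (1,-3); generalized eigenvector w with (A-λI)w=v is (1,-2).
General solution: e^(4t)[K_1·v + K_2·(t·v + w)].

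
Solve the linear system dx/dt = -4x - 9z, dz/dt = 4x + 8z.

Coefficient matrix A = [[-4, -9], [4, 8]].
Characteristic polynomial det(A - λI) = λ^2 - 4λ + 4 = 0.
Single eigenvalue λ = 2 with algebraic multiplicity 2.
Eigenvector v = (-3,2); generalized eigenvector w with (A-λI)w=v is (2,-1).
General solution: e^(2t)[C_1·v + C_2·(t·v + w)].

x(t) = -3C_1e^(2t) - 3C_2te^(2t) + 2C_2e^(2t), z(t) = 2C_1e^(2t) + 2C_2te^(2t) - C_2e^(2t)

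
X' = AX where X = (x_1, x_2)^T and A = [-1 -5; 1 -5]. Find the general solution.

x_1(t) = K_1e^(-3t)sin(t) - 2K_1e^(-3t)cos(t) - 2K_2e^(-3t)sin(t) - K_2e^(-3t)cos(t), x_2(t) = -K_1e^(-3t)cos(t) - K_2e^(-3t)sin(t)

Coefficient matrix A = [[-1, -5], [1, -5]].
Characteristic polynomial det(A - λI) = λ^2 + 6λ + 10 = 0.
Eigenvalues λ = -3 ± i (complex conjugate pair).
For λ=-3+i: an eigenvector is (-2,-1) - i(1,0) = (-2 - i, -1).
A real fundamental pair from Re and Im of e^((-3+i)t)v: X_1 = e^(-3t)(cos(t)·(-2,-1) + sin(t)·(1,0)), X_2 = e^(-3t)(sin(t)·(-2,-1) - cos(t)·(1,0)).
General solution: K_1X_1 + K_2X_2.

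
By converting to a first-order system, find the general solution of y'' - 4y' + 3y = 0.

Let x_1 = y, x_2 = y'. Then x_1' = x_2 and x_2' = -3x_1 + 4x_2.
A = [[0,1],[-3,4]]; det(A-λI) = λ^2 - 4λ + 3.
Eigenvalues λ = 1, 3 with eigenvectors (1,1), (1,3).

y(t) = c_1e^(t) + c_2e^(3t)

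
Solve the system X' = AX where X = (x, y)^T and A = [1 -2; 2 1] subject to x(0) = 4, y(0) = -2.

Coefficient matrix A = [[1, -2], [2, 1]].
Characteristic polynomial det(A - λI) = λ^2 - 2λ + 5 = 0.
Eigenvalues λ = 1 ± 2i (complex conjugate pair).
For λ=1+2i: an eigenvector is (0,1) - i(-1,0) = (0 + i, 1).
A real fundamental pair from Re and Im of e^((1+2i)t)v: X_1 = e^(t)(cos(2t)·(0,1) + sin(2t)·(-1,0)), X_2 = e^(t)(sin(2t)·(0,1) - cos(2t)·(-1,0)).
General solution: C_1X_1 + C_2X_2.
Applying x(0)=4, y(0)=-2 gives C_1=-2, C_2=4.

x(t) = 2e^(t)sin(2t) + 4e^(t)cos(2t), y(t) = 4e^(t)sin(2t) - 2e^(t)cos(2t)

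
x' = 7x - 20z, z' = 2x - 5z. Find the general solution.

x(t) = c_1e^(t)sin(2t) - 3c_1e^(t)cos(2t) - 3c_2e^(t)sin(2t) - c_2e^(t)cos(2t), z(t) = -c_1e^(t)cos(2t) - c_2e^(t)sin(2t)

Coefficient matrix A = [[7, -20], [2, -5]].
Characteristic polynomial det(A - λI) = λ^2 - 2λ + 5 = 0.
Eigenvalues λ = 1 ± 2i (complex conjugate pair).
For λ=1+2i: an eigenvector is (-3,-1) - i(1,0) = (-3 - i, -1).
A real fundamental pair from Re and Im of e^((1+2i)t)v: X_1 = e^(t)(cos(2t)·(-3,-1) + sin(2t)·(1,0)), X_2 = e^(t)(sin(2t)·(-3,-1) - cos(2t)·(1,0)).
General solution: c_1X_1 + c_2X_2.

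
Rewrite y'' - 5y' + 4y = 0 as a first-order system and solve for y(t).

y(t) = c_1e^(t) + c_2e^(4t)

Let x_1 = y, x_2 = y'. Then x_1' = x_2 and x_2' = -4x_1 + 5x_2.
A = [[0,1],[-4,5]]; det(A-λI) = λ^2 - 5λ + 4.
Eigenvalues λ = 1, 4 with eigenvectors (1,1), (1,4).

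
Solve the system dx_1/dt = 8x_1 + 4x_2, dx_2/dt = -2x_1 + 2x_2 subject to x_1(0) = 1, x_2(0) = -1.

Coefficient matrix A = [[8, 4], [-2, 2]].
Characteristic polynomial det(A - λI) = λ^2 - 10λ + 24 = 0.
Eigenvalues λ = 6, 4.
For λ=6: (A-λI) row 1 is [2, 4], so an eigenvector is (2, -1).
For λ=4: (A-λI) row 1 is [4, 4], so an eigenvector is (-1, 1).
General solution: c_1e^(6t)(2,-1) + c_2e^(4t)(-1,1).
Applying x_1(0)=1, x_2(0)=-1 gives c_1=0, c_2=-1.

x_1(t) = e^(4t), x_2(t) = -e^(4t)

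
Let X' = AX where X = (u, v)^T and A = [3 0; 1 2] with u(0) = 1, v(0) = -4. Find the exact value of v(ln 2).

A = [[3,0],[1,2]]; eigenvalues λ = 2, 3.
Eigenvectors: (0,1) for λ=2, (-1,-1) for λ=3.
From the initial condition, c_1 = -5, c_2 = -1.
v(ln 2) = (-5)(2^2)(1) + (-1)(2^3)(-1) = -12.

-12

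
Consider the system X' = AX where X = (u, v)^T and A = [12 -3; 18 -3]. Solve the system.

u(t) = K_1e^(6t) + K_2e^(3t), v(t) = 2K_1e^(6t) + 3K_2e^(3t)

Coefficient matrix A = [[12, -3], [18, -3]].
Characteristic polynomial det(A - λI) = λ^2 - 9λ + 18 = 0.
Eigenvalues λ = 6, 3.
For λ=6: (A-λI) row 1 is [6, -3], so an eigenvector is (1, 2).
For λ=3: (A-λI) row 1 is [9, -3], so an eigenvector is (1, 3).
General solution: K_1e^(6t)(1,2) + K_2e^(3t)(1,3).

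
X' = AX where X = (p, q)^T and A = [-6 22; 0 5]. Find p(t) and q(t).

Coefficient matrix A = [[-6, 22], [0, 5]].
Characteristic polynomial det(A - λI) = λ^2 + λ - 30 = 0.
Eigenvalues λ = -6, 5.
For λ=-6: (A-λI) row 1 is [0, 22], so an eigenvector is (1, 0).
For λ=5: (A-λI) row 1 is [-11, 22], so an eigenvector is (-2, -1).
General solution: C_1e^(-6t)(1,0) + C_2e^(5t)(-2,-1).

p(t) = C_1e^(-6t) - 2C_2e^(5t), q(t) = -C_2e^(5t)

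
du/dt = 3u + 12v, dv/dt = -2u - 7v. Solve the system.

u(t) = -3c_1e^(-t) + 2c_2e^(-3t), v(t) = c_1e^(-t) - c_2e^(-3t)

Coefficient matrix A = [[3, 12], [-2, -7]].
Characteristic polynomial det(A - λI) = λ^2 + 4λ + 3 = 0.
Eigenvalues λ = -1, -3.
For λ=-1: (A-λI) row 1 is [4, 12], so an eigenvector is (-3, 1).
For λ=-3: (A-λI) row 1 is [6, 12], so an eigenvector is (2, -1).
General solution: c_1e^(-t)(-3,1) + c_2e^(-3t)(2,-1).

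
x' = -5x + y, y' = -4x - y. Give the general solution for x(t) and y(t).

x(t) = K_1e^(-3t) + K_2te^(-3t) + K_2e^(-3t), y(t) = 2K_1e^(-3t) + 2K_2te^(-3t) + 3K_2e^(-3t)

Coefficient matrix A = [[-5, 1], [-4, -1]].
Characteristic polynomial det(A - λI) = λ^2 + 6λ + 9 = 0.
Single eigenvalue λ = -3 with algebraic multiplicity 2.
Eigenvector v = (1,2); generalized eigenvector w with (A-λI)w=v is (1,3).
General solution: e^(-3t)[K_1·v + K_2·(t·v + w)].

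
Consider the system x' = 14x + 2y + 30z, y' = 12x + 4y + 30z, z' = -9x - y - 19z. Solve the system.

Coefficient matrix A = [[14, 2, 30], [12, 4, 30], [-9, -1, -19]].
det(A - λI) = 0 gives eigenvalues λ = 2, -4, 1.
For λ=2: eigenvector (2,3,-1).
For λ=-4: eigenvector (-3,-3,2).
For λ=1: eigenvector (-2,-2,1).
General solution: K_1e^(2t)(2,3,-1) + K_2e^(-4t)(-3,-3,2) + K_3e^(t)(-2,-2,1).

x(t) = 2K_1e^(2t) - 3K_2e^(-4t) - 2K_3e^(t), y(t) = 3K_1e^(2t) - 3K_2e^(-4t) - 2K_3e^(t), z(t) = -K_1e^(2t) + 2K_2e^(-4t) + K_3e^(t)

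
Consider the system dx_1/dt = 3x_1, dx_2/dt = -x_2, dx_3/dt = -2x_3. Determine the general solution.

Coefficient matrix A = [[3, 0, 0], [0, -1, 0], [0, 0, -2]].
det(A - λI) = 0 gives eigenvalues λ = -1, 3, -2.
For λ=-1: eigenvector (0,1,0).
For λ=3: eigenvector (1,0,0).
For λ=-2: eigenvector (0,0,1).
General solution: K_1e^(-t)(0,1,0) + K_2e^(3t)(1,0,0) + K_3e^(-2t)(0,0,1).

x_1(t) = K_2e^(3t), x_2(t) = K_1e^(-t), x_3(t) = K_3e^(-2t)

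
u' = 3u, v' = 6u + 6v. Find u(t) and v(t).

u(t) = -C_1e^(3t), v(t) = 2C_1e^(3t) - C_2e^(6t)

Coefficient matrix A = [[3, 0], [6, 6]].
Characteristic polynomial det(A - λI) = λ^2 - 9λ + 18 = 0.
Eigenvalues λ = 3, 6.
For λ=3: (A-λI) row 2 is [6, 3], so an eigenvector is (-1, 2).
For λ=6: (A-λI) row 1 is [-3, 0], so an eigenvector is (0, -1).
General solution: C_1e^(3t)(-1,2) + C_2e^(6t)(0,-1).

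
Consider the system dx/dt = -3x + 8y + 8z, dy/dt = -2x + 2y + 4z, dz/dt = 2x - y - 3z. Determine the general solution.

Coefficient matrix A = [[-3, 8, 8], [-2, 2, 4], [2, -1, -3]].
det(A - λI) = 0 gives eigenvalues λ = 1, -2, -3.
For λ=1: eigenvector (2,0,1).
For λ=-2: eigenvector (0,1,-1).
For λ=-3: eigenvector (1,2,-2).
General solution: c_1e^(t)(2,0,1) + c_2e^(-2t)(0,1,-1) + c_3e^(-3t)(1,2,-2).

x(t) = 2c_1e^(t) + c_3e^(-3t), y(t) = c_2e^(-2t) + 2c_3e^(-3t), z(t) = c_1e^(t) - c_2e^(-2t) - 2c_3e^(-3t)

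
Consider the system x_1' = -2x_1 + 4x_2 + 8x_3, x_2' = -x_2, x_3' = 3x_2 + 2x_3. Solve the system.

x_1(t) = K_1e^(-2t) + 2K_2e^(2t) - 4K_3e^(-t), x_2(t) = K_3e^(-t), x_3(t) = K_2e^(2t) - K_3e^(-t)

Coefficient matrix A = [[-2, 4, 8], [0, -1, 0], [0, 3, 2]].
det(A - λI) = 0 gives eigenvalues λ = -2, 2, -1.
For λ=-2: eigenvector (1,0,0).
For λ=2: eigenvector (2,0,1).
For λ=-1: eigenvector (-4,1,-1).
General solution: K_1e^(-2t)(1,0,0) + K_2e^(2t)(2,0,1) + K_3e^(-t)(-4,1,-1).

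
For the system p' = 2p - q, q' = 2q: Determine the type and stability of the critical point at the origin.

A = [[2,-1],[0,2]]; det(A-λI) = λ^2 - 4λ + 4.
repeated λ = 2 with a single eigenvector.

unstable improper node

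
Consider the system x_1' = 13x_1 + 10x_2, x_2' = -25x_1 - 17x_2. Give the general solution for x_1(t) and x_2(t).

Coefficient matrix A = [[13, 10], [-25, -17]].
Characteristic polynomial det(A - λI) = λ^2 + 4λ + 29 = 0.
Eigenvalues λ = -2 ± 5i (complex conjugate pair).
For λ=-2+5i: an eigenvector is (-1,2) - i(1,-1) = (-1 - i, 2 + i).
A real fundamental pair from Re and Im of e^((-2+5i)t)v: X_1 = e^(-2t)(cos(5t)·(-1,2) + sin(5t)·(1,-1)), X_2 = e^(-2t)(sin(5t)·(-1,2) - cos(5t)·(1,-1)).
General solution: K_1X_1 + K_2X_2.

x_1(t) = K_1e^(-2t)sin(5t) - K_1e^(-2t)cos(5t) - K_2e^(-2t)sin(5t) - K_2e^(-2t)cos(5t), x_2(t) = -K_1e^(-2t)sin(5t) + 2K_1e^(-2t)cos(5t) + 2K_2e^(-2t)sin(5t) + K_2e^(-2t)cos(5t)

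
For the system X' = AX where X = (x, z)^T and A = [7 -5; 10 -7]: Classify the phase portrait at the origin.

A = [[7,-5],[10,-7]]; det(A-λI) = λ^2 + 1.
λ = 0 ± i: zero real part.

center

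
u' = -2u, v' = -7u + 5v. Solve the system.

u(t) = -c_1e^(-2t), v(t) = -c_1e^(-2t) + c_2e^(5t)

Coefficient matrix A = [[-2, 0], [-7, 5]].
Characteristic polynomial det(A - λI) = λ^2 - 3λ - 10 = 0.
Eigenvalues λ = -2, 5.
For λ=-2: (A-λI) row 2 is [-7, 7], so an eigenvector is (-1, -1).
For λ=5: (A-λI) row 1 is [-7, 0], so an eigenvector is (0, 1).
General solution: c_1e^(-2t)(-1,-1) + c_2e^(5t)(0,1).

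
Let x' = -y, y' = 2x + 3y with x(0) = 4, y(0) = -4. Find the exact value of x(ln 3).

12

A = [[0,-1],[2,3]]; eigenvalues λ = 2, 1.
Eigenvectors: (-1,2) for λ=2, (-1,1) for λ=1.
From the initial condition, c_1 = 0, c_2 = -4.
x(ln 3) = (0)(3^2)(-1) + (-4)(3^1)(-1) = 12.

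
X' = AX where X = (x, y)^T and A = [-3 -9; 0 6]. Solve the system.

Coefficient matrix A = [[-3, -9], [0, 6]].
Characteristic polynomial det(A - λI) = λ^2 - 3λ - 18 = 0.
Eigenvalues λ = 6, -3.
For λ=6: (A-λI) row 1 is [-9, -9], so an eigenvector is (-1, 1).
For λ=-3: (A-λI) row 1 is [0, -9], so an eigenvector is (1, 0).
General solution: C_1e^(6t)(-1,1) + C_2e^(-3t)(1,0).

x(t) = -C_1e^(6t) + C_2e^(-3t), y(t) = C_1e^(6t)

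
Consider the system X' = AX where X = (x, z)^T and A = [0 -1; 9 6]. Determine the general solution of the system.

Coefficient matrix A = [[0, -1], [9, 6]].
Characteristic polynomial det(A - λI) = λ^2 - 6λ + 9 = 0.
Single eigenvalue λ = 3 with algebraic multiplicity 2.
Eigenvector v = (-1,3); generalized eigenvector w with (A-λI)w=v is (1,-2).
General solution: e^(3t)[K_1·v + K_2·(t·v + w)].

x(t) = -K_1e^(3t) - K_2te^(3t) + K_2e^(3t), z(t) = 3K_1e^(3t) + 3K_2te^(3t) - 2K_2e^(3t)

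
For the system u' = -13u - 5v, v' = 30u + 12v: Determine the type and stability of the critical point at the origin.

saddle

A = [[-13,-5],[30,12]]; det(A-λI) = λ^2 + λ - 6.
λ = -3, 2: opposite signs.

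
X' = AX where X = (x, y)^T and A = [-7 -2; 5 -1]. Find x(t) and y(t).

Coefficient matrix A = [[-7, -2], [5, -1]].
Characteristic polynomial det(A - λI) = λ^2 + 8λ + 17 = 0.
Eigenvalues λ = -4 ± i (complex conjugate pair).
For λ=-4+i: an eigenvector is (-1,1) - i(1,-2) = (-1 - i, 1 + 2i).
A real fundamental pair from Re and Im of e^((-4+i)t)v: X_1 = e^(-4t)(cos(t)·(-1,1) + sin(t)·(1,-2)), X_2 = e^(-4t)(sin(t)·(-1,1) - cos(t)·(1,-2)).
General solution: K_1X_1 + K_2X_2.

x(t) = K_1e^(-4t)sin(t) - K_1e^(-4t)cos(t) - K_2e^(-4t)sin(t) - K_2e^(-4t)cos(t), y(t) = -2K_1e^(-4t)sin(t) + K_1e^(-4t)cos(t) + K_2e^(-4t)sin(t) + 2K_2e^(-4t)cos(t)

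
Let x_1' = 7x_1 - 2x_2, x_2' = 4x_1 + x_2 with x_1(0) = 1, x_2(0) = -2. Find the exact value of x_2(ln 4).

A = [[7,-2],[4,1]]; eigenvalues λ = 3, 5.
Eigenvectors: (-1,-2) for λ=3, (1,1) for λ=5.
From the initial condition, c_1 = 3, c_2 = 4.
x_2(ln 4) = (3)(4^3)(-2) + (4)(4^5)(1) = 3712.

3712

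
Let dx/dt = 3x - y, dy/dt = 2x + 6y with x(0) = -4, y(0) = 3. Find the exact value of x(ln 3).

A = [[3,-1],[2,6]]; eigenvalues λ = 4, 5.
Eigenvectors: (1,-1) for λ=4, (1,-2) for λ=5.
From the initial condition, c_1 = -5, c_2 = 1.
x(ln 3) = (-5)(3^4)(1) + (1)(3^5)(1) = -162.

-162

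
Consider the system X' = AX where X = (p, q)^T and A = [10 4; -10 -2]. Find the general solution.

p(t) = -c_1e^(4t)sin(2t) - c_1e^(4t)cos(2t) - c_2e^(4t)sin(2t) + c_2e^(4t)cos(2t), q(t) = 2c_1e^(4t)sin(2t) + c_1e^(4t)cos(2t) + c_2e^(4t)sin(2t) - 2c_2e^(4t)cos(2t)

Coefficient matrix A = [[10, 4], [-10, -2]].
Characteristic polynomial det(A - λI) = λ^2 - 8λ + 20 = 0.
Eigenvalues λ = 4 ± 2i (complex conjugate pair).
For λ=4+2i: an eigenvector is (-1,1) - i(-1,2) = (-1 + i, 1 - 2i).
A real fundamental pair from Re and Im of e^((4+2i)t)v: X_1 = e^(4t)(cos(2t)·(-1,1) + sin(2t)·(-1,2)), X_2 = e^(4t)(sin(2t)·(-1,1) - cos(2t)·(-1,2)).
General solution: c_1X_1 + c_2X_2.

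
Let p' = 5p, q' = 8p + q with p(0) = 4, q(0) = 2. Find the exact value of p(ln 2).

128

A = [[5,0],[8,1]]; eigenvalues λ = 5, 1.
Eigenvectors: (1,2) for λ=5, (0,-1) for λ=1.
From the initial condition, c_1 = 4, c_2 = 6.
p(ln 2) = (4)(2^5)(1) + (6)(2^1)(0) = 128.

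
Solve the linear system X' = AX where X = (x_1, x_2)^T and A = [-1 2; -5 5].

x_1(t) = C_1e^(2t)sin(t) - C_1e^(2t)cos(t) - C_2e^(2t)sin(t) - C_2e^(2t)cos(t), x_2(t) = 2C_1e^(2t)sin(t) - C_1e^(2t)cos(t) - C_2e^(2t)sin(t) - 2C_2e^(2t)cos(t)

Coefficient matrix A = [[-1, 2], [-5, 5]].
Characteristic polynomial det(A - λI) = λ^2 - 4λ + 5 = 0.
Eigenvalues λ = 2 ± i (complex conjugate pair).
For λ=2+i: an eigenvector is (-1,-1) - i(1,2) = (-1 - i, -1 - 2i).
A real fundamental pair from Re and Im of e^((2+i)t)v: X_1 = e^(2t)(cos(t)·(-1,-1) + sin(t)·(1,2)), X_2 = e^(2t)(sin(t)·(-1,-1) - cos(t)·(1,2)).
General solution: C_1X_1 + C_2X_2.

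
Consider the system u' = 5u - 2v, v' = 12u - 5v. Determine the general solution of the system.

u(t) = c_1e^(-t) - c_2e^(t), v(t) = 3c_1e^(-t) - 2c_2e^(t)

Coefficient matrix A = [[5, -2], [12, -5]].
Characteristic polynomial det(A - λI) = λ^2 - 1 = 0.
Eigenvalues λ = -1, 1.
For λ=-1: (A-λI) row 1 is [6, -2], so an eigenvector is (1, 3).
For λ=1: (A-λI) row 1 is [4, -2], so an eigenvector is (-1, -2).
General solution: c_1e^(-t)(1,3) + c_2e^(t)(-1,-2).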